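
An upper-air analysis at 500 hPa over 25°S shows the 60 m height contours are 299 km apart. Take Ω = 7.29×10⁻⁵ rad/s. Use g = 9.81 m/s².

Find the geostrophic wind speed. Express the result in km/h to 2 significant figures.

Coriolis parameter at 25°S:
f = 2Ω sin φ = 2 × 7.29×10⁻⁵ × sin 25° = 6.16×10⁻⁵ s⁻¹
Height gradient: |∂Z/∂n| = 60 m / 299000 m = 2.01×10⁻⁴
On a pressure surface, geostrophic balance gives V_g = (g/f)|∂Z/∂n|:
V_g = 9.81 × 2.01×10⁻⁴ / 6.16×10⁻⁵ = 31.9 m/s
Converting: 31.9 m/s × 3.6 = 120 km/h

120 km/h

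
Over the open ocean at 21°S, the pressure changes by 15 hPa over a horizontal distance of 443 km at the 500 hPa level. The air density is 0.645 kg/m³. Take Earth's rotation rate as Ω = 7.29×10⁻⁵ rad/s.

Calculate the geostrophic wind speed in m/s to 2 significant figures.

Coriolis parameter at 21°S:
f = 2Ω sin φ = 2 × 7.29×10⁻⁵ × sin 21° = 5.23×10⁻⁵ s⁻¹
Pressure gradient: |∂P/∂n| = 1500 Pa / 443000 m = 3.39×10⁻³ Pa/m
Geostrophic balance (pressure-gradient force = Coriolis force):
V_g = (1/(fρ)) |∂P/∂n| = 3.39×10⁻³ / (5.23×10⁻⁵ × 0.645) = 100 m/s

100 m/s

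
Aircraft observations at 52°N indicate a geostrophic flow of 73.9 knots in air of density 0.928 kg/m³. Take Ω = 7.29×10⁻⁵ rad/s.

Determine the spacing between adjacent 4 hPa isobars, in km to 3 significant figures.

98.7 km

Coriolis parameter at 52°N:
f = 2Ω sin φ = 2 × 7.29×10⁻⁵ × sin 52° = 1.15×10⁻⁴ s⁻¹
Wind speed in SI: 73.9 knots = 38.0 m/s
Geostrophic balance rearranged: |∂P/∂n| = f ρ V_g
|∂P/∂n| = 1.15×10⁻⁴ × 0.928 × 38.0 = 4.05×10⁻³ Pa/m
Isobar spacing: Δn = ΔP/|∂P/∂n| = 400 Pa / 4.05×10⁻³ Pa/m = 98682 m ≈ 98.7 km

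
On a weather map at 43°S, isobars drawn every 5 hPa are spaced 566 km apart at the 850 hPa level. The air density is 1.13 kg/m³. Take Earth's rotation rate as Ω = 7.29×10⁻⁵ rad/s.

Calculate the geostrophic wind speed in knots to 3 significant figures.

Coriolis parameter at 43°S:
f = 2Ω sin φ = 2 × 7.29×10⁻⁵ × sin 43° = 9.94×10⁻⁵ s⁻¹
Pressure gradient: |∂P/∂n| = 500 Pa / 566000 m = 8.83×10⁻⁴ Pa/m
Geostrophic balance (pressure-gradient force = Coriolis force):
V_g = (1/(fρ)) |∂P/∂n| = 8.83×10⁻⁴ / (9.94×10⁻⁵ × 1.13) = 7.86 m/s
Converting: 7.86 m/s × 1.944 = 15.3 knots

15.3 knots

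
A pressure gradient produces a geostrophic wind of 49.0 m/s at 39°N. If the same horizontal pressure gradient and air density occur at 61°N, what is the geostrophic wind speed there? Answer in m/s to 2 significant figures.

35 m/s

With the same pressure gradient and density, V_g ∝ 1/f ∝ 1/sin φ.
V₂ = V₁ · sin φ₁ / sin φ₂ = 49.0 × sin 39° / sin 61°
V₂ = 49.0 × 0.6293/0.8746 = 35 m/s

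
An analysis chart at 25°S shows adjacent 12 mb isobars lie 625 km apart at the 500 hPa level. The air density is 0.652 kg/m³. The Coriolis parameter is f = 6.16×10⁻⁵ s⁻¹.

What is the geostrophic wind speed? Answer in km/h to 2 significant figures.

Pressure gradient: |∂P/∂n| = 1200 Pa / 625000 m = 1.92×10⁻³ Pa/m
Geostrophic balance (pressure-gradient force = Coriolis force):
V_g = (1/(fρ)) |∂P/∂n| = 1.92×10⁻³ / (6.16×10⁻⁵ × 0.652) = 47.8 m/s
Converting: 47.8 m/s × 3.6 = 170 km/h

170 km/h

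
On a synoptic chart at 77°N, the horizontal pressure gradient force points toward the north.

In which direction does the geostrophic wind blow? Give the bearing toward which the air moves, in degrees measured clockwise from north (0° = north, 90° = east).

The pressure-gradient force points toward the north (bearing 000°).
Geostrophic balance: in the Northern Hemisphere the Coriolis force deflects motion to the right, so the geostrophic wind blows 90° to the right of the pressure-gradient force (low pressure on the left).
Rotating 000° by 90° clockwise gives 090° — the wind blows toward the east.

090°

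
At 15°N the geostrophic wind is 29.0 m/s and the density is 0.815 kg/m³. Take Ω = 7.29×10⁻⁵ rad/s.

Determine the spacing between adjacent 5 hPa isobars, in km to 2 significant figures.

560 km

Coriolis parameter at 15°N:
f = 2Ω sin φ = 2 × 7.29×10⁻⁵ × sin 15° = 3.77×10⁻⁵ s⁻¹
Geostrophic balance rearranged: |∂P/∂n| = f ρ V_g
|∂P/∂n| = 3.77×10⁻⁵ × 0.815 × 29.0 = 8.92×10⁻⁴ Pa/m
Isobar spacing: Δn = ΔP/|∂P/∂n| = 500 Pa / 8.92×10⁻⁴ Pa/m = 560610 m ≈ 560 km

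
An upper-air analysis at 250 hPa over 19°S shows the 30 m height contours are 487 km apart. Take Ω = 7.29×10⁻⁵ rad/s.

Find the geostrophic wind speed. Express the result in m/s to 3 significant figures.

12.7 m/s

Coriolis parameter at 19°S:
f = 2Ω sin φ = 2 × 7.29×10⁻⁵ × sin 19° = 4.75×10⁻⁵ s⁻¹
Height gradient: |∂Z/∂n| = 30 m / 487000 m = 6.16×10⁻⁵
On a pressure surface, geostrophic balance gives V_g = (g/f)|∂Z/∂n|:
V_g = 9.81 × 6.16×10⁻⁵ / 4.75×10⁻⁵ = 12.7 m/s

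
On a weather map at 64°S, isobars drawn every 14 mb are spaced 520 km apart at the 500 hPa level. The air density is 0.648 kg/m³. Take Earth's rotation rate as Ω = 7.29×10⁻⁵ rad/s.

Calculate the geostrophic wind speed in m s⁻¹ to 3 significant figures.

Coriolis parameter at 64°S:
f = 2Ω sin φ = 2 × 7.29×10⁻⁵ × sin 64° = 1.31×10⁻⁴ s⁻¹
Pressure gradient: |∂P/∂n| = 1400 Pa / 520000 m = 2.69×10⁻³ Pa/m
Geostrophic balance (pressure-gradient force = Coriolis force):
V_g = (1/(fρ)) |∂P/∂n| = 2.69×10⁻³ / (1.31×10⁻⁴ × 0.648) = 31.7 m/s

31.7 m s⁻¹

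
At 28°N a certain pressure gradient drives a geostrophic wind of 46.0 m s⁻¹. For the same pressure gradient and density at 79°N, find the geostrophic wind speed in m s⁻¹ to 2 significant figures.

With the same pressure gradient and density, V_g ∝ 1/f ∝ 1/sin φ.
V₂ = V₁ · sin φ₁ / sin φ₂ = 46.0 × sin 28° / sin 79°
V₂ = 46.0 × 0.4695/0.9816 = 22 m s⁻¹

22 m s⁻¹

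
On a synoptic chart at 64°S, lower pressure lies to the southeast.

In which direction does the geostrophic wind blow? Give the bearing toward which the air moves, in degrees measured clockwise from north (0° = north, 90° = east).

045°

The pressure-gradient force points toward the southeast (bearing 135°).
Geostrophic balance: in the Southern Hemisphere the Coriolis force deflects motion to the left, so the geostrophic wind blows 90° to the left of the pressure-gradient force (low pressure on the right).
Rotating 135° by 90° counterclockwise gives 045° — the wind blows toward the northeast.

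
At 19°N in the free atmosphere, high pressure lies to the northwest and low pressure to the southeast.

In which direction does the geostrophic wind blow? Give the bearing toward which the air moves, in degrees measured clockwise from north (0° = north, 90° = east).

The pressure-gradient force points toward the southeast (bearing 135°).
Geostrophic balance: in the Northern Hemisphere the Coriolis force deflects motion to the right, so the geostrophic wind blows 90° to the right of the pressure-gradient force (low pressure on the left).
Rotating 135° by 90° clockwise gives 225° — the wind blows toward the southwest.

225°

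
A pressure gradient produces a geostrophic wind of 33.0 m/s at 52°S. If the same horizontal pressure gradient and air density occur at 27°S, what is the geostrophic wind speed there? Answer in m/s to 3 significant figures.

With the same pressure gradient and density, V_g ∝ 1/f ∝ 1/sin φ.
V₂ = V₁ · sin φ₁ / sin φ₂ = 33.0 × sin 52° / sin 27°
V₂ = 33.0 × 0.7880/0.4540 = 57.3 m/s

57.3 m/s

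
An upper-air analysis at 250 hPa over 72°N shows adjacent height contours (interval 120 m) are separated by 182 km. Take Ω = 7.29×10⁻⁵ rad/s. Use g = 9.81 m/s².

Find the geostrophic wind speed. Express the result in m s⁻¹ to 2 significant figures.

Coriolis parameter at 72°N:
f = 2Ω sin φ = 2 × 7.29×10⁻⁵ × sin 72° = 1.39×10⁻⁴ s⁻¹
Height gradient: |∂Z/∂n| = 120 m / 182000 m = 6.59×10⁻⁴
On a pressure surface, geostrophic balance gives V_g = (g/f)|∂Z/∂n|:
V_g = 9.81 × 6.59×10⁻⁴ / 1.39×10⁻⁴ = 46.6 m/s

47 m s⁻¹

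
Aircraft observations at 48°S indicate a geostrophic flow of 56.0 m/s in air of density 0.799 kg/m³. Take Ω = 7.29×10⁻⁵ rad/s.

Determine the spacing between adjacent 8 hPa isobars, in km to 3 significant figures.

Coriolis parameter at 48°S:
f = 2Ω sin φ = 2 × 7.29×10⁻⁵ × sin 48° = 1.08×10⁻⁴ s⁻¹
Geostrophic balance rearranged: |∂P/∂n| = f ρ V_g
|∂P/∂n| = 1.08×10⁻⁴ × 0.799 × 56.0 = 4.85×10⁻³ Pa/m
Isobar spacing: Δn = ΔP/|∂P/∂n| = 800 Pa / 4.85×10⁻³ Pa/m = 165015 m ≈ 165 km

165 km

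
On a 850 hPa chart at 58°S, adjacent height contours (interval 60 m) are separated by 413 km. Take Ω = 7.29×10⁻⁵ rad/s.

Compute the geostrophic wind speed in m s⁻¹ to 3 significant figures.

Coriolis parameter at 58°S:
f = 2Ω sin φ = 2 × 7.29×10⁻⁵ × sin 58° = 1.24×10⁻⁴ s⁻¹
Height gradient: |∂Z/∂n| = 60 m / 413000 m = 1.45×10⁻⁴
On a pressure surface, geostrophic balance gives V_g = (g/f)|∂Z/∂n|:
V_g = 9.81 × 1.45×10⁻⁴ / 1.24×10⁻⁴ = 11.5 m/s

11.5 m s⁻¹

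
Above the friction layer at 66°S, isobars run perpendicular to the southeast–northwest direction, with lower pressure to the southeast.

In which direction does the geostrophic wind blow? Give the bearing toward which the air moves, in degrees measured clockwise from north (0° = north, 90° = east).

The pressure-gradient force points toward the southeast (bearing 135°).
Geostrophic balance: in the Southern Hemisphere the Coriolis force deflects motion to the left, so the geostrophic wind blows 90° to the left of the pressure-gradient force (low pressure on the right).
Rotating 135° by 90° counterclockwise gives 045° — the wind blows toward the northeast.

045°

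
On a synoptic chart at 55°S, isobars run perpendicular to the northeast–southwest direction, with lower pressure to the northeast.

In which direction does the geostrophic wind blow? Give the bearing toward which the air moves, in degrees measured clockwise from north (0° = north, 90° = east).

315°

The pressure-gradient force points toward the northeast (bearing 045°).
Geostrophic balance: in the Southern Hemisphere the Coriolis force deflects motion to the left, so the geostrophic wind blows 90° to the left of the pressure-gradient force (low pressure on the right).
Rotating 045° by 90° counterclockwise gives 315° — the wind blows toward the northwest.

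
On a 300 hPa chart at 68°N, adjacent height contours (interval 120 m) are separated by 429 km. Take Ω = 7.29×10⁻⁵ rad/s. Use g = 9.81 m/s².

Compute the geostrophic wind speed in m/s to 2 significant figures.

20 m/s

Coriolis parameter at 68°N:
f = 2Ω sin φ = 2 × 7.29×10⁻⁵ × sin 68° = 1.35×10⁻⁴ s⁻¹
Height gradient: |∂Z/∂n| = 120 m / 429000 m = 2.80×10⁻⁴
On a pressure surface, geostrophic balance gives V_g = (g/f)|∂Z/∂n|:
V_g = 9.81 × 2.80×10⁻⁴ / 1.35×10⁻⁴ = 20.3 m/s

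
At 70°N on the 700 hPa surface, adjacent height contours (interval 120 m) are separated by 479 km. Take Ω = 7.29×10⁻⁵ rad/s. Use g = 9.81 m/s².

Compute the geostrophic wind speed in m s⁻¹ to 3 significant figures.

Coriolis parameter at 70°N:
f = 2Ω sin φ = 2 × 7.29×10⁻⁵ × sin 70° = 1.37×10⁻⁴ s⁻¹
Height gradient: |∂Z/∂n| = 120 m / 479000 m = 2.51×10⁻⁴
On a pressure surface, geostrophic balance gives V_g = (g/f)|∂Z/∂n|:
V_g = 9.81 × 2.51×10⁻⁴ / 1.37×10⁻⁴ = 17.9 m/s

17.9 m s⁻¹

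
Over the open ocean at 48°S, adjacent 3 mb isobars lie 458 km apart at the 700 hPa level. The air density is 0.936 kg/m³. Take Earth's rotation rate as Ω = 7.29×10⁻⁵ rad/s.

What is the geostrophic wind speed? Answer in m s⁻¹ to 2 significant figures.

6.5 m s⁻¹

Coriolis parameter at 48°S:
f = 2Ω sin φ = 2 × 7.29×10⁻⁵ × sin 48° = 1.08×10⁻⁴ s⁻¹
Pressure gradient: |∂P/∂n| = 300 Pa / 458000 m = 6.55×10⁻⁴ Pa/m
Geostrophic balance (pressure-gradient force = Coriolis force):
V_g = (1/(fρ)) |∂P/∂n| = 6.55×10⁻⁴ / (1.08×10⁻⁴ × 0.936) = 6.46 m/s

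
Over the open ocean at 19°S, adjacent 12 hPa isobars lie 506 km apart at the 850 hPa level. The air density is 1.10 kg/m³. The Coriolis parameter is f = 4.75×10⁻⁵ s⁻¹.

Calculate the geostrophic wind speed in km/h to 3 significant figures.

163 km/h

Pressure gradient: |∂P/∂n| = 1200 Pa / 506000 m = 2.37×10⁻³ Pa/m
Geostrophic balance (pressure-gradient force = Coriolis force):
V_g = (1/(fρ)) |∂P/∂n| = 2.37×10⁻³ / (4.75×10⁻⁵ × 1.10) = 45.4 m/s
Converting: 45.4 m/s × 3.6 = 163 km/h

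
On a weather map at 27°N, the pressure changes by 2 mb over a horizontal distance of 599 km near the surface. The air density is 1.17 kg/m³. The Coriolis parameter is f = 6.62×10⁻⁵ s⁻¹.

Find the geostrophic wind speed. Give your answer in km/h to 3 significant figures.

15.5 km/h

Pressure gradient: |∂P/∂n| = 200 Pa / 599000 m = 3.34×10⁻⁴ Pa/m
Geostrophic balance (pressure-gradient force = Coriolis force):
V_g = (1/(fρ)) |∂P/∂n| = 3.34×10⁻⁴ / (6.62×10⁻⁵ × 1.17) = 4.31 m/s
Converting: 4.31 m/s × 3.6 = 15.5 km/h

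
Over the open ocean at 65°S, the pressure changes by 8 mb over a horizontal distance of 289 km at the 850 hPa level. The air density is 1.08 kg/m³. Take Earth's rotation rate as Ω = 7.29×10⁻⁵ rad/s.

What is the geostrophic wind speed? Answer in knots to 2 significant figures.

Coriolis parameter at 65°S:
f = 2Ω sin φ = 2 × 7.29×10⁻⁵ × sin 65° = 1.32×10⁻⁴ s⁻¹
Pressure gradient: |∂P/∂n| = 800 Pa / 289000 m = 2.77×10⁻³ Pa/m
Geostrophic balance (pressure-gradient force = Coriolis force):
V_g = (1/(fρ)) |∂P/∂n| = 2.77×10⁻³ / (1.32×10⁻⁴ × 1.08) = 19.4 m/s
Converting: 19.4 m/s × 1.944 = 38 knots

38 knots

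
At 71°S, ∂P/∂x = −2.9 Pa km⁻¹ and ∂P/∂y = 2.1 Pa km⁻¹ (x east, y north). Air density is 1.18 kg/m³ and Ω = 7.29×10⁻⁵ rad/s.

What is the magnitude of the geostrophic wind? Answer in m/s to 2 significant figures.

22 m/s

Coriolis parameter at 71°S:
f = 2Ω sin φ = 2 × 7.29×10⁻⁵ × sin 71° = 1.38×10⁻⁴ s⁻¹
In the Southern Hemisphere f is negative: f = −1.38×10⁻⁴ s⁻¹.
Component geostrophic relations (x east, y north):
u_g = −(1/(fρ)) ∂P/∂y,  v_g = (1/(fρ)) ∂P/∂x
u_g = −(2.1×10⁻³)/(−1.38×10⁻⁴ × 1.18) = 12.9 m/s;  v_g = (−2.9×10⁻³)/(−1.38×10⁻⁴ × 1.18) = 17.8 m/s
|V_g| = √(u_g² + v_g²) = 22.0 m/s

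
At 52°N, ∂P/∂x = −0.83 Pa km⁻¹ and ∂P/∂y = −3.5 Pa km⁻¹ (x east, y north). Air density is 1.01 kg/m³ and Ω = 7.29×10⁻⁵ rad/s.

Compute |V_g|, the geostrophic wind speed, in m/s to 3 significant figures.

31.0 m/s

Coriolis parameter at 52°N:
f = 2Ω sin φ = 2 × 7.29×10⁻⁵ × sin 52° = 1.15×10⁻⁴ s⁻¹
Component geostrophic relations (x east, y north):
u_g = −(1/(fρ)) ∂P/∂y,  v_g = (1/(fρ)) ∂P/∂x
u_g = −(−3.5×10⁻³)/(1.15×10⁻⁴ × 1.01) = 30.2 m/s;  v_g = (−0.83×10⁻³)/(1.15×10⁻⁴ × 1.01) = −7.15 m/s
|V_g| = √(u_g² + v_g²) = 31.0 m/s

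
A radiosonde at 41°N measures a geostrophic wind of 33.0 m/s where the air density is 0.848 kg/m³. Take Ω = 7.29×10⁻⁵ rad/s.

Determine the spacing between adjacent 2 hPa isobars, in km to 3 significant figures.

Coriolis parameter at 41°N:
f = 2Ω sin φ = 2 × 7.29×10⁻⁵ × sin 41° = 9.57×10⁻⁵ s⁻¹
Geostrophic balance rearranged: |∂P/∂n| = f ρ V_g
|∂P/∂n| = 9.57×10⁻⁵ × 0.848 × 33.0 = 2.68×10⁻³ Pa/m
Isobar spacing: Δn = ΔP/|∂P/∂n| = 200 Pa / 2.68×10⁻³ Pa/m = 74717 m ≈ 74.7 km

74.7 km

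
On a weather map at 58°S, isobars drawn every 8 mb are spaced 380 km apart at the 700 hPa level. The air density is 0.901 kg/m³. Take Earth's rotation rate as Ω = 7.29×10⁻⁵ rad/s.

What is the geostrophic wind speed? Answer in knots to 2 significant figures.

Coriolis parameter at 58°S:
f = 2Ω sin φ = 2 × 7.29×10⁻⁵ × sin 58° = 1.24×10⁻⁴ s⁻¹
Pressure gradient: |∂P/∂n| = 800 Pa / 380000 m = 2.11×10⁻³ Pa/m
Geostrophic balance (pressure-gradient force = Coriolis force):
V_g = (1/(fρ)) |∂P/∂n| = 2.11×10⁻³ / (1.24×10⁻⁴ × 0.901) = 18.9 m/s
Converting: 18.9 m/s × 1.944 = 37 knots

37 knots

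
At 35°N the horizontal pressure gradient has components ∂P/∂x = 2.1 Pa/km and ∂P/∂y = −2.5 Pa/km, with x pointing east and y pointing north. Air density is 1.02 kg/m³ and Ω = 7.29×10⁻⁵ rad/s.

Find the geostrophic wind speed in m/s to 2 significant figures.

38 m/s

Coriolis parameter at 35°N:
f = 2Ω sin φ = 2 × 7.29×10⁻⁵ × sin 35° = 8.36×10⁻⁵ s⁻¹
Component geostrophic relations (x east, y north):
u_g = −(1/(fρ)) ∂P/∂y,  v_g = (1/(fρ)) ∂P/∂x
u_g = −(−2.5×10⁻³)/(8.36×10⁻⁵ × 1.02) = 29.3 m/s;  v_g = (2.1×10⁻³)/(8.36×10⁻⁵ × 1.02) = 24.6 m/s
|V_g| = √(u_g² + v_g²) = 38.3 m/s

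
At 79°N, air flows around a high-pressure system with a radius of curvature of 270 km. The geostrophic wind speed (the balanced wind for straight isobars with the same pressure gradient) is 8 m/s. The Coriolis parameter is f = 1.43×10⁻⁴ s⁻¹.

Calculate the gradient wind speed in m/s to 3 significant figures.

11.3 m/s

Around a high, pressure-gradient force acts outward with centrifugal, so Coriolis balances both:
fV = (1/ρ)|∂P/∂n| + V²/R  →  V² − fR·V + fR·V_g = 0
With fR = 1.43×10⁻⁴ × 270×10³ m = 38.6 m/s:
V = [fR − √((fR)² − 4 fR V_g)]/2 = [38.6 − √(38.6² − 4×38.6×8)]/2 = 11.3 m/s
Supergeostrophic (V > V_g = 8 m/s), as expected around a high.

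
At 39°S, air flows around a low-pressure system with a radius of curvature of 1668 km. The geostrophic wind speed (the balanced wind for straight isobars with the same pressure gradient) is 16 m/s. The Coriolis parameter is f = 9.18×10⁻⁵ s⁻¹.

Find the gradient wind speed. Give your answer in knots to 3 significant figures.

28.4 knots

Around a low, centrifugal force acts outward with Coriolis, so pressure-gradient force balances both:
(1/ρ)|∂P/∂n| = fV + V²/R  →  V² + fR·V − fR·V_g = 0
With fR = 9.18×10⁻⁵ × 1668×10³ m = 153 m/s:
V = [−fR + √((fR)² + 4 fR V_g)]/2 = [−153 + √(153² + 4×153×16)]/2 = 14.6 m/s
Subgeostrophic (V < V_g = 16 m/s), as expected around a low.
Converting: 14.6 m/s × 1.944 = 28.4 knots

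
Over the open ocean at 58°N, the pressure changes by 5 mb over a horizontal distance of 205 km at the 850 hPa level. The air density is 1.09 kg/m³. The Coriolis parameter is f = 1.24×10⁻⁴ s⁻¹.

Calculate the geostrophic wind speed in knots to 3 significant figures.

Pressure gradient: |∂P/∂n| = 500 Pa / 205000 m = 2.44×10⁻³ Pa/m
Geostrophic balance (pressure-gradient force = Coriolis force):
V_g = (1/(fρ)) |∂P/∂n| = 2.44×10⁻³ / (1.24×10⁻⁴ × 1.09) = 18.0 m/s
Converting: 18.0 m/s × 1.944 = 35.1 knots

35.1 knots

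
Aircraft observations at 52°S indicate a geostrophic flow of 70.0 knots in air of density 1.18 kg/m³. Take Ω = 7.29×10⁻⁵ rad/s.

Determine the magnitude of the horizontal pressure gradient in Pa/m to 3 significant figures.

4.88×10⁻³ Pa/m

Coriolis parameter at 52°S:
f = 2Ω sin φ = 2 × 7.29×10⁻⁵ × sin 52° = 1.15×10⁻⁴ s⁻¹
Wind speed in SI: 70.0 knots = 36.0 m/s
Geostrophic balance rearranged: |∂P/∂n| = f ρ V_g
|∂P/∂n| = 1.15×10⁻⁴ × 1.18 × 36.0 = 4.88×10⁻³ Pa/m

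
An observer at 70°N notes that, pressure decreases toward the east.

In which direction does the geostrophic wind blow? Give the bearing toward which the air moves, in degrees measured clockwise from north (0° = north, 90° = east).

The pressure-gradient force points toward the east (bearing 090°).
Geostrophic balance: in the Northern Hemisphere the Coriolis force deflects motion to the right, so the geostrophic wind blows 90° to the right of the pressure-gradient force (low pressure on the left).
Rotating 090° by 90° clockwise gives 180° — the wind blows toward the south.

180°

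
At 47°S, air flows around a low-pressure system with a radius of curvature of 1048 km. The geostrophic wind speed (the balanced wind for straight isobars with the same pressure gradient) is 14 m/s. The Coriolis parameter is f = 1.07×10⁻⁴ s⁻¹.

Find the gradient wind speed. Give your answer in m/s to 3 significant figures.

Around a low, centrifugal force acts outward with Coriolis, so pressure-gradient force balances both:
(1/ρ)|∂P/∂n| = fV + V²/R  →  V² + fR·V − fR·V_g = 0
With fR = 1.07×10⁻⁴ × 1048×10³ m = 112 m/s:
V = [−fR + √((fR)² + 4 fR V_g)]/2 = [−112 + √(112² + 4×112×14)]/2 = 12.6 m/s
Subgeostrophic (V < V_g = 14 m/s), as expected around a low.

12.6 m/s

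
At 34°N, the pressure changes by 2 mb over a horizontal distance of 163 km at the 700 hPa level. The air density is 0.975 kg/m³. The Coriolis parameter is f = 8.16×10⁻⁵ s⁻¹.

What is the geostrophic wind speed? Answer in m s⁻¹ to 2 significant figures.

Pressure gradient: |∂P/∂n| = 200 Pa / 163000 m = 1.23×10⁻³ Pa/m
Geostrophic balance (pressure-gradient force = Coriolis force):
V_g = (1/(fρ)) |∂P/∂n| = 1.23×10⁻³ / (8.16×10⁻⁵ × 0.975) = 15.4 m/s

15 m s⁻¹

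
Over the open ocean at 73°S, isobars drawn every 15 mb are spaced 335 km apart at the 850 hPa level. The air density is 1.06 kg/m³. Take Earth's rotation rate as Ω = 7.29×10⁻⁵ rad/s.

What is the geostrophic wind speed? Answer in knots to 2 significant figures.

59 knots

Coriolis parameter at 73°S:
f = 2Ω sin φ = 2 × 7.29×10⁻⁵ × sin 73° = 1.39×10⁻⁴ s⁻¹
Pressure gradient: |∂P/∂n| = 1500 Pa / 335000 m = 4.48×10⁻³ Pa/m
Geostrophic balance (pressure-gradient force = Coriolis force):
V_g = (1/(fρ)) |∂P/∂n| = 4.48×10⁻³ / (1.39×10⁻⁴ × 1.06) = 30.3 m/s
Converting: 30.3 m/s × 1.944 = 59 knots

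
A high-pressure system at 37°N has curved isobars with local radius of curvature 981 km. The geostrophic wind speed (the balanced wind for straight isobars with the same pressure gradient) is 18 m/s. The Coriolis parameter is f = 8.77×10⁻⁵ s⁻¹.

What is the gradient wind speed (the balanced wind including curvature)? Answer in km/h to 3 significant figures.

92.3 km/h

Around a high, pressure-gradient force acts outward with centrifugal, so Coriolis balances both:
fV = (1/ρ)|∂P/∂n| + V²/R  →  V² − fR·V + fR·V_g = 0
With fR = 8.77×10⁻⁵ × 981×10³ m = 86.0 m/s:
V = [fR − √((fR)² − 4 fR V_g)]/2 = [86.0 − √(86.0² − 4×86.0×18)]/2 = 25.6 m/s
Supergeostrophic (V > V_g = 18 m/s), as expected around a high.
Converting: 25.6 m/s × 3.6 = 92.3 km/h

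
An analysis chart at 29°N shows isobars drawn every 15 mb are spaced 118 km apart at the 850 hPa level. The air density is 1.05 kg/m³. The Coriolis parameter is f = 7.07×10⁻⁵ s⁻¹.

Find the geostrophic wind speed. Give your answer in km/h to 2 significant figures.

620 km/h

Pressure gradient: |∂P/∂n| = 1500 Pa / 118000 m = 1.27×10⁻² Pa/m
Geostrophic balance (pressure-gradient force = Coriolis force):
V_g = (1/(fρ)) |∂P/∂n| = 1.27×10⁻² / (7.07×10⁻⁵ × 1.05) = 171 m/s
Converting: 171 m/s × 3.6 = 620 km/h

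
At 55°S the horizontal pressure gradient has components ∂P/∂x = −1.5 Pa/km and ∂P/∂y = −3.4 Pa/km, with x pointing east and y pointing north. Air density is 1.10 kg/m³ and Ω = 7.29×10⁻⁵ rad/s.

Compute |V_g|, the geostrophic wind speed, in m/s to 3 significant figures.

28.3 m/s

Coriolis parameter at 55°S:
f = 2Ω sin φ = 2 × 7.29×10⁻⁵ × sin 55° = 1.19×10⁻⁴ s⁻¹
In the Southern Hemisphere f is negative: f = −1.19×10⁻⁴ s⁻¹.
Component geostrophic relations (x east, y north):
u_g = −(1/(fρ)) ∂P/∂y,  v_g = (1/(fρ)) ∂P/∂x
u_g = −(−3.4×10⁻³)/(−1.19×10⁻⁴ × 1.10) = −25.9 m/s;  v_g = (−1.5×10⁻³)/(−1.19×10⁻⁴ × 1.10) = 11.4 m/s
|V_g| = √(u_g² + v_g²) = 28.3 m/s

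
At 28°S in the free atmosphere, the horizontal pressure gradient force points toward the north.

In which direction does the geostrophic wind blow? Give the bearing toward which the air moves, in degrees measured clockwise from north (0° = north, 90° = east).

270°

The pressure-gradient force points toward the north (bearing 000°).
Geostrophic balance: in the Southern Hemisphere the Coriolis force deflects motion to the left, so the geostrophic wind blows 90° to the left of the pressure-gradient force (low pressure on the right).
Rotating 000° by 90° counterclockwise gives 270° — the wind blows toward the west.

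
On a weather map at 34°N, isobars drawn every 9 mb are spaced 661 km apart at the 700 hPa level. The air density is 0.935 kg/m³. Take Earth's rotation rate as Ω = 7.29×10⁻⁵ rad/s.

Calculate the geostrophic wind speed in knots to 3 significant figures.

Coriolis parameter at 34°N:
f = 2Ω sin φ = 2 × 7.29×10⁻⁵ × sin 34° = 8.15×10⁻⁵ s⁻¹
Pressure gradient: |∂P/∂n| = 900 Pa / 661000 m = 1.36×10⁻³ Pa/m
Geostrophic balance (pressure-gradient force = Coriolis force):
V_g = (1/(fρ)) |∂P/∂n| = 1.36×10⁻³ / (8.15×10⁻⁵ × 0.935) = 17.9 m/s
Converting: 17.9 m/s × 1.944 = 34.7 knots

34.7 knots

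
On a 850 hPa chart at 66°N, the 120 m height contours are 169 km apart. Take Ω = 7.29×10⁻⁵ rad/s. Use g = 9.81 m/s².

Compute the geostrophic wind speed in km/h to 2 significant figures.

190 km/h

Coriolis parameter at 66°N:
f = 2Ω sin φ = 2 × 7.29×10⁻⁵ × sin 66° = 1.33×10⁻⁴ s⁻¹
Height gradient: |∂Z/∂n| = 120 m / 169000 m = 7.10×10⁻⁴
On a pressure surface, geostrophic balance gives V_g = (g/f)|∂Z/∂n|:
V_g = 9.81 × 7.10×10⁻⁴ / 1.33×10⁻⁴ = 52.3 m/s
Converting: 52.3 m/s × 3.6 = 190 km/h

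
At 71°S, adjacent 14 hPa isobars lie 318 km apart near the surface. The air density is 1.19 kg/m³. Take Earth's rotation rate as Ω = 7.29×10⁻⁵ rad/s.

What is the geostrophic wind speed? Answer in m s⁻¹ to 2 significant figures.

Coriolis parameter at 71°S:
f = 2Ω sin φ = 2 × 7.29×10⁻⁵ × sin 71° = 1.38×10⁻⁴ s⁻¹
Pressure gradient: |∂P/∂n| = 1400 Pa / 318000 m = 4.40×10⁻³ Pa/m
Geostrophic balance (pressure-gradient force = Coriolis force):
V_g = (1/(fρ)) |∂P/∂n| = 4.40×10⁻³ / (1.38×10⁻⁴ × 1.19) = 26.8 m/s

27 m s⁻¹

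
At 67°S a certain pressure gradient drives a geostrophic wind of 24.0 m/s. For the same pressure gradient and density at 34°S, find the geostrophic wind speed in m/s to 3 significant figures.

With the same pressure gradient and density, V_g ∝ 1/f ∝ 1/sin φ.
V₂ = V₁ · sin φ₁ / sin φ₂ = 24.0 × sin 67° / sin 34°
V₂ = 24.0 × 0.9205/0.5592 = 39.5 m/s

39.5 m/s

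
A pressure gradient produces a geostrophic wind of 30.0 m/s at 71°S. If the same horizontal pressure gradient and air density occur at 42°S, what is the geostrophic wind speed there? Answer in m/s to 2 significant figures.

42 m/s

With the same pressure gradient and density, V_g ∝ 1/f ∝ 1/sin φ.
V₂ = V₁ · sin φ₁ / sin φ₂ = 30.0 × sin 71° / sin 42°
V₂ = 30.0 × 0.9455/0.6691 = 42 m/s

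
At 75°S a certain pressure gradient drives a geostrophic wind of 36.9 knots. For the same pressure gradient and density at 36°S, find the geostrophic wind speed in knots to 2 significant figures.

61 knots

With the same pressure gradient and density, V_g ∝ 1/f ∝ 1/sin φ.
V₂ = V₁ · sin φ₁ / sin φ₂ = 36.9 × sin 75° / sin 36°
V₂ = 36.9 × 0.9659/0.5878 = 61 knots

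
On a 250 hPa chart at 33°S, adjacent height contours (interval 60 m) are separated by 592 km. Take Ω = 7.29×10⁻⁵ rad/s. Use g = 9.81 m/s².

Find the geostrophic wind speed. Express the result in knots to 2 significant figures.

24 knots

Coriolis parameter at 33°S:
f = 2Ω sin φ = 2 × 7.29×10⁻⁵ × sin 33° = 7.94×10⁻⁵ s⁻¹
Height gradient: |∂Z/∂n| = 60 m / 592000 m = 1.01×10⁻⁴
On a pressure surface, geostrophic balance gives V_g = (g/f)|∂Z/∂n|:
V_g = 9.81 × 1.01×10⁻⁴ / 7.94×10⁻⁵ = 12.5 m/s
Converting: 12.5 m/s × 1.944 = 24 knots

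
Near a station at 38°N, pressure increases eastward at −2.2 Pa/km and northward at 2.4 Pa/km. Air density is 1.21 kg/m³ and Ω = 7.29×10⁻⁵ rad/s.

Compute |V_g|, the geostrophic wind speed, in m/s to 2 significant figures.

30 m/s

Coriolis parameter at 38°N:
f = 2Ω sin φ = 2 × 7.29×10⁻⁵ × sin 38° = 8.98×10⁻⁵ s⁻¹
Component geostrophic relations (x east, y north):
u_g = −(1/(fρ)) ∂P/∂y,  v_g = (1/(fρ)) ∂P/∂x
u_g = −(2.4×10⁻³)/(8.98×10⁻⁵ × 1.21) = −22.1 m/s;  v_g = (−2.2×10⁻³)/(8.98×10⁻⁵ × 1.21) = −20.3 m/s
|V_g| = √(u_g² + v_g²) = 30.0 m/s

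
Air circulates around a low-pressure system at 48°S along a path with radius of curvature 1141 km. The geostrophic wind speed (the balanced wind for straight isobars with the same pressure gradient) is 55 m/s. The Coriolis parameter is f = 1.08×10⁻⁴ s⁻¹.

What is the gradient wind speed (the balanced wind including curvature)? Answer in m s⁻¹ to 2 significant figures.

41 m s⁻¹

Around a low, centrifugal force acts outward with Coriolis, so pressure-gradient force balances both:
(1/ρ)|∂P/∂n| = fV + V²/R  →  V² + fR·V − fR·V_g = 0
With fR = 1.08×10⁻⁴ × 1141×10³ m = 123 m/s:
V = [−fR + √((fR)² + 4 fR V_g)]/2 = [−123 + √(123² + 4×123×55)]/2 = 41.2 m/s
Subgeostrophic (V < V_g = 55 m/s), as expected around a low.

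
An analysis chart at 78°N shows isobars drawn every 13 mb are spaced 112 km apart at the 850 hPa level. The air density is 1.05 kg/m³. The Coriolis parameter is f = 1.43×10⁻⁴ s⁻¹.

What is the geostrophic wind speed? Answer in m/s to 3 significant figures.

Pressure gradient: |∂P/∂n| = 1300 Pa / 112000 m = 1.16×10⁻² Pa/m
Geostrophic balance (pressure-gradient force = Coriolis force):
V_g = (1/(fρ)) |∂P/∂n| = 1.16×10⁻² / (1.43×10⁻⁴ × 1.05) = 77.3 m/s

77.3 m/s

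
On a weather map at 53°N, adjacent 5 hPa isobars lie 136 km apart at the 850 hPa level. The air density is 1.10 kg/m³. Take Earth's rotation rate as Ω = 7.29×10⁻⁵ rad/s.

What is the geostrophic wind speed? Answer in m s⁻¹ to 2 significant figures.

29 m s⁻¹

Coriolis parameter at 53°N:
f = 2Ω sin φ = 2 × 7.29×10⁻⁵ × sin 53° = 1.16×10⁻⁴ s⁻¹
Pressure gradient: |∂P/∂n| = 500 Pa / 136000 m = 3.68×10⁻³ Pa/m
Geostrophic balance (pressure-gradient force = Coriolis force):
V_g = (1/(fρ)) |∂P/∂n| = 3.68×10⁻³ / (1.16×10⁻⁴ × 1.10) = 28.7 m/s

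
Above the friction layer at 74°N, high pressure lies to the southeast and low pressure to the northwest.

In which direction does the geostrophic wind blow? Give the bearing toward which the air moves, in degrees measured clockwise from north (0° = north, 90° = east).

045°

The pressure-gradient force points toward the northwest (bearing 315°).
Geostrophic balance: in the Northern Hemisphere the Coriolis force deflects motion to the right, so the geostrophic wind blows 90° to the right of the pressure-gradient force (low pressure on the left).
Rotating 315° by 90° clockwise gives 045° — the wind blows toward the northeast.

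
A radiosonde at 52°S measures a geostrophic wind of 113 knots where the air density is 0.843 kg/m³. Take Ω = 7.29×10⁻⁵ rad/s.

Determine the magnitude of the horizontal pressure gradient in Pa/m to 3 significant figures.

Coriolis parameter at 52°S:
f = 2Ω sin φ = 2 × 7.29×10⁻⁵ × sin 52° = 1.15×10⁻⁴ s⁻¹
Wind speed in SI: 113 knots = 58.1 m/s
Geostrophic balance rearranged: |∂P/∂n| = f ρ V_g
|∂P/∂n| = 1.15×10⁻⁴ × 0.843 × 58.1 = 5.63×10⁻³ Pa/m

5.63×10⁻³ Pa/m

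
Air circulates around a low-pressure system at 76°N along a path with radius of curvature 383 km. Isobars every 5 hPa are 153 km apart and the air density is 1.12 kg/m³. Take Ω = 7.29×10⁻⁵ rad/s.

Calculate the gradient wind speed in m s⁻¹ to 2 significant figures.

16 m s⁻¹

Coriolis parameter at 76°N:
f = 2Ω sin φ = 2 × 7.29×10⁻⁵ × sin 76° = 1.41×10⁻⁴ s⁻¹
Pressure gradient: |∂P/∂n| = 500 Pa / 153000 m = 3.27×10⁻³ Pa/m
Geostrophic speed: V_g = |∂P/∂n|/(fρ) = 3.27×10⁻³/(1.41×10⁻⁴ × 1.12) = 20.6 m/s
Around a low, centrifugal force acts outward with Coriolis, so pressure-gradient force balances both:
(1/ρ)|∂P/∂n| = fV + V²/R  →  V² + fR·V − fR·V_g = 0
With fR = 1.41×10⁻⁴ × 383×10³ m = 54.2 m/s:
V = [−fR + √((fR)² + 4 fR V_g)]/2 = [−54.2 + √(54.2² + 4×54.2×20.6)]/2 = 15.9 m/s
Subgeostrophic (V < V_g = 20.6 m/s), as expected around a low.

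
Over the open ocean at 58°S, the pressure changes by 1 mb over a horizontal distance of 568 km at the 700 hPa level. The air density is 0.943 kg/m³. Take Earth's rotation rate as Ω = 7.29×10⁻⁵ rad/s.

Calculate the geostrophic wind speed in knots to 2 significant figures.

Coriolis parameter at 58°S:
f = 2Ω sin φ = 2 × 7.29×10⁻⁵ × sin 58° = 1.24×10⁻⁴ s⁻¹
Pressure gradient: |∂P/∂n| = 100 Pa / 568000 m = 1.76×10⁻⁴ Pa/m
Geostrophic balance (pressure-gradient force = Coriolis force):
V_g = (1/(fρ)) |∂P/∂n| = 1.76×10⁻⁴ / (1.24×10⁻⁴ × 0.943) = 1.51 m/s
Converting: 1.51 m/s × 1.944 = 2.9 knots

2.9 knots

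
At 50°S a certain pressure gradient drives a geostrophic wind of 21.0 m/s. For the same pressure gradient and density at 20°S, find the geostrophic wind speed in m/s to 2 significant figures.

With the same pressure gradient and density, V_g ∝ 1/f ∝ 1/sin φ.
V₂ = V₁ · sin φ₁ / sin φ₂ = 21.0 × sin 50° / sin 20°
V₂ = 21.0 × 0.7660/0.3420 = 47 m/s

47 m/s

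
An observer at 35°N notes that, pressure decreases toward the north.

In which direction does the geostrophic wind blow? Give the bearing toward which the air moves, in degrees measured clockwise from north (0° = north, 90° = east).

090°

The pressure-gradient force points toward the north (bearing 000°).
Geostrophic balance: in the Northern Hemisphere the Coriolis force deflects motion to the right, so the geostrophic wind blows 90° to the right of the pressure-gradient force (low pressure on the left).
Rotating 000° by 90° clockwise gives 090° — the wind blows toward the east.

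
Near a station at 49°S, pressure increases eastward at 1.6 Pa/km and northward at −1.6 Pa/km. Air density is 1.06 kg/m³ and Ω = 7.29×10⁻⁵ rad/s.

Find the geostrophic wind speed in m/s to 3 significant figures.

Coriolis parameter at 49°S:
f = 2Ω sin φ = 2 × 7.29×10⁻⁵ × sin 49° = 1.10×10⁻⁴ s⁻¹
In the Southern Hemisphere f is negative: f = −1.10×10⁻⁴ s⁻¹.
Component geostrophic relations (x east, y north):
u_g = −(1/(fρ)) ∂P/∂y,  v_g = (1/(fρ)) ∂P/∂x
u_g = −(−1.6×10⁻³)/(−1.10×10⁻⁴ × 1.06) = −13.7 m/s;  v_g = (1.6×10⁻³)/(−1.10×10⁻⁴ × 1.06) = −13.7 m/s
|V_g| = √(u_g² + v_g²) = 19.4 m/s

19.4 m/s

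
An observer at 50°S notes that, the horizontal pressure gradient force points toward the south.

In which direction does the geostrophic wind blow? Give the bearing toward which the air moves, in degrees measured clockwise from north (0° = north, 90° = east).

The pressure-gradient force points toward the south (bearing 180°).
Geostrophic balance: in the Southern Hemisphere the Coriolis force deflects motion to the left, so the geostrophic wind blows 90° to the left of the pressure-gradient force (low pressure on the right).
Rotating 180° by 90° counterclockwise gives 090° — the wind blows toward the east.

090°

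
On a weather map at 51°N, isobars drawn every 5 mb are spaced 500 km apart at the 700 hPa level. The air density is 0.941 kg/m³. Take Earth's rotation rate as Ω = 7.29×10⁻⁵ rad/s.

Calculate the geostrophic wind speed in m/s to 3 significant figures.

Coriolis parameter at 51°N:
f = 2Ω sin φ = 2 × 7.29×10⁻⁵ × sin 51° = 1.13×10⁻⁴ s⁻¹
Pressure gradient: |∂P/∂n| = 500 Pa / 500000 m = 1.00×10⁻³ Pa/m
Geostrophic balance (pressure-gradient force = Coriolis force):
V_g = (1/(fρ)) |∂P/∂n| = 1.00×10⁻³ / (1.13×10⁻⁴ × 0.941) = 9.38 m/s

9.38 m/s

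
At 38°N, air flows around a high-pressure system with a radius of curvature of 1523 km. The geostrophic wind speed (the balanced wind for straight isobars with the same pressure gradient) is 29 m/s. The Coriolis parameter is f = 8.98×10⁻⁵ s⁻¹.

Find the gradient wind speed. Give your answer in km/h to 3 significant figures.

150 km/h

Around a high, pressure-gradient force acts outward with centrifugal, so Coriolis balances both:
fV = (1/ρ)|∂P/∂n| + V²/R  →  V² − fR·V + fR·V_g = 0
With fR = 8.98×10⁻⁵ × 1523×10³ m = 137 m/s:
V = [fR − √((fR)² − 4 fR V_g)]/2 = [137 − √(137² − 4×137×29)]/2 = 41.7 m/s
Supergeostrophic (V > V_g = 29 m/s), as expected around a high.
Converting: 41.7 m/s × 3.6 = 150 km/h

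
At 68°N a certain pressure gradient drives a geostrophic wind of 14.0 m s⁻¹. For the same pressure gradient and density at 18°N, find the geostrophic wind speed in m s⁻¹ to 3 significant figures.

42.0 m s⁻¹

With the same pressure gradient and density, V_g ∝ 1/f ∝ 1/sin φ.
V₂ = V₁ · sin φ₁ / sin φ₂ = 14.0 × sin 68° / sin 18°
V₂ = 14.0 × 0.9272/0.3090 = 42.0 m s⁻¹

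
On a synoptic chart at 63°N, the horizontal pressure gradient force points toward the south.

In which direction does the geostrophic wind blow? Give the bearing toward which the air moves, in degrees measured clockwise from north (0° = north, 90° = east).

The pressure-gradient force points toward the south (bearing 180°).
Geostrophic balance: in the Northern Hemisphere the Coriolis force deflects motion to the right, so the geostrophic wind blows 90° to the right of the pressure-gradient force (low pressure on the left).
Rotating 180° by 90° clockwise gives 270° — the wind blows toward the west.

270°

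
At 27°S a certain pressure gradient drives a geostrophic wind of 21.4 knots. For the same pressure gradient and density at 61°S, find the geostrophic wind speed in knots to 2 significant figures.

11 knots

With the same pressure gradient and density, V_g ∝ 1/f ∝ 1/sin φ.
V₂ = V₁ · sin φ₁ / sin φ₂ = 21.4 × sin 27° / sin 61°
V₂ = 21.4 × 0.4540/0.8746 = 11 knots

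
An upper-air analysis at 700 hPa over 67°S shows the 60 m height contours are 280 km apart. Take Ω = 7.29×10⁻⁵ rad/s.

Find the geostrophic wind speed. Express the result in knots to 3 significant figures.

Coriolis parameter at 67°S:
f = 2Ω sin φ = 2 × 7.29×10⁻⁵ × sin 67° = 1.34×10⁻⁴ s⁻¹
Height gradient: |∂Z/∂n| = 60 m / 280000 m = 2.14×10⁻⁴
On a pressure surface, geostrophic balance gives V_g = (g/f)|∂Z/∂n|:
V_g = 9.81 × 2.14×10⁻⁴ / 1.34×10⁻⁴ = 15.7 m/s
Converting: 15.7 m/s × 1.944 = 30.4 knots

30.4 knots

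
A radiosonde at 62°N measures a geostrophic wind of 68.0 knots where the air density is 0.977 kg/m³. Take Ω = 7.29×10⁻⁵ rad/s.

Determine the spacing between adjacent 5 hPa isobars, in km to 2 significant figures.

110 km

Coriolis parameter at 62°N:
f = 2Ω sin φ = 2 × 7.29×10⁻⁵ × sin 62° = 1.29×10⁻⁴ s⁻¹
Wind speed in SI: 68.0 knots = 35.0 m/s
Geostrophic balance rearranged: |∂P/∂n| = f ρ V_g
|∂P/∂n| = 1.29×10⁻⁴ × 0.977 × 35.0 = 4.40×10⁻³ Pa/m
Isobar spacing: Δn = ΔP/|∂P/∂n| = 500 Pa / 4.40×10⁻³ Pa/m = 113641 m ≈ 110 km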